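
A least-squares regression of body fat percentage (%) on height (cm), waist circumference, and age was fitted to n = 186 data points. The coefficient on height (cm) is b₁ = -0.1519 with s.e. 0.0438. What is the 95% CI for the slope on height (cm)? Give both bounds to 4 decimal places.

df = n − k − 1 = 186 − 3 − 1 = 182.
t* = t_{0.025, 182} = 1.973084.
Margin = t* × SE = 1.973084 × 0.0438 = 0.086421.
CI: -0.1519 ± 0.086421 → (-0.2383, -0.0655).
With 95% confidence, each one-unit increase in height (cm) is associated with a change of between -0.2383 and -0.0655 % in body fat percentage, holding the other predictors fixed.

(-0.2383, -0.0655)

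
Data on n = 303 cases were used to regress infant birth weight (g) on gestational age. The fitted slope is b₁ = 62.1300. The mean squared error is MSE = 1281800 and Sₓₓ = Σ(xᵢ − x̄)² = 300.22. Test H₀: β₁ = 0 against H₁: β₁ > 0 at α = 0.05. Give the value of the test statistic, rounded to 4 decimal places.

SE(b₁) = √(MSE/Sₓₓ) = √(1.2818e+06/300.22) = 65.3417.
t = 62.1300 / 65.3417 = 0.9508.
df = n − 2 = 301.
One-sided p ≈ 0.1712, which is ≥ 0.05, so fail to reject H₀.
The data do not give significant evidence that the true slope on gestational age is positive.

t = 0.9508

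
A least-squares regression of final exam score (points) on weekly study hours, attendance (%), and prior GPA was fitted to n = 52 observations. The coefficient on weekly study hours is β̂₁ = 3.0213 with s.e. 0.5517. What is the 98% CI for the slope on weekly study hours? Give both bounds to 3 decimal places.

(1.694, 4.349)

df = n − k − 1 = 52 − 3 − 1 = 48.
t* = t_{0.01, 48} = 2.406581.
Margin = t* × SE = 2.406581 × 0.5517 = 1.32771.
CI: 3.0213 ± 1.32771 → (1.694, 4.349).
With 98% confidence, each one-unit increase in weekly study hours is associated with a change of between 1.694 and 4.349 points in final exam score, holding the other predictors fixed.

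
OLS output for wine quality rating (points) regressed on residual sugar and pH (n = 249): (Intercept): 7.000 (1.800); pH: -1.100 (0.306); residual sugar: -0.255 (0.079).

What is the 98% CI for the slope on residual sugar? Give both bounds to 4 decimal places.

(-0.4400, -0.0700)

Read off: b = -0.255, SE = 0.079 for residual sugar.
df = n − k − 1 = 249 − 2 − 1 = 246.
t* = t_{0.01, 246} = 2.341602.
Margin = t* × SE = 2.341602 × 0.079 = 0.184987.
CI: -0.255 ± 0.184987 → (-0.4400, -0.0700).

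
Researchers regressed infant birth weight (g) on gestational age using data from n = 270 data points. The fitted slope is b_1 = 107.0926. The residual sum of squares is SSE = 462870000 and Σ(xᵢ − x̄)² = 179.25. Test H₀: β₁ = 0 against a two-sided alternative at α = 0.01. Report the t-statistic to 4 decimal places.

MSE = SSE/(n − 2) = 462870000/268 = 1.72713e+06.
SE(b_1) = √(MSE/Sₓₓ) = √(1.72713e+06/179.25) = 98.1595.
t = 107.0926 / 98.1595 = 1.0910.
df = n − 2 = 268.
Two-sided p ≈ 0.2763, which is ≥ 0.01, so fail to reject H₀.
The data do not give significant evidence of an association between gestational age and infant birth weight.

t = 1.0910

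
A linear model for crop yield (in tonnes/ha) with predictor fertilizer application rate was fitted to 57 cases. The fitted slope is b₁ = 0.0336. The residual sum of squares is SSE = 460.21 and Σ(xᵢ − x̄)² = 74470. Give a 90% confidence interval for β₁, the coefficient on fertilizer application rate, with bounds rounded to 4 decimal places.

(0.0159, 0.0513)

MSE = SSE/(n − 2) = 460.21/55 = 8.36745.
SE(b₁) = √(MSE/Sₓₓ) = √(8.36745/74470) = 0.0106.
df = n − 2 = 55.
t* = t_{0.05, 55} = 1.673034.
Margin = t* × SE = 1.673034 × 0.0106 = 0.017734.
CI: 0.0336 ± 0.017734 → (0.0159, 0.0513).
With 90% confidence, each one-unit increase in fertilizer application rate is associated with a change of between 0.0159 and 0.0513 tonnes/ha in crop yield.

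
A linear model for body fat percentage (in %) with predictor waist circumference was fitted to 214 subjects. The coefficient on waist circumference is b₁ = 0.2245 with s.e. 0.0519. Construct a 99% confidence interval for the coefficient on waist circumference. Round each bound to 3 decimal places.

(0.090, 0.359)

df = n − 2 = 214 − 2 = 212.
t* = t_{0.005, 212} = 2.599218.
Margin = t* × SE = 2.599218 × 0.0519 = 0.13490.
CI: 0.2245 ± 0.13490 → (0.090, 0.359).
With 99% confidence, each one-unit increase in waist circumference is associated with a change of between 0.090 and 0.359 % in body fat percentage.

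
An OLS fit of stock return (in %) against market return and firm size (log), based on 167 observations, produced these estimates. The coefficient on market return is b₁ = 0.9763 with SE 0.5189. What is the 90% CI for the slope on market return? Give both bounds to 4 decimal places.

df = n − k − 1 = 167 − 2 − 1 = 164.
t* = t_{0.05, 164} = 1.654198.
Margin = t* × SE = 1.654198 × 0.5189 = 0.858363.
CI: 0.9763 ± 0.858363 → (0.1179, 1.8347).
With 90% confidence, each one-unit increase in market return is associated with a change of between 0.1179 and 1.8347 % in stock return, holding the other predictors fixed.

(0.1179, 1.8347)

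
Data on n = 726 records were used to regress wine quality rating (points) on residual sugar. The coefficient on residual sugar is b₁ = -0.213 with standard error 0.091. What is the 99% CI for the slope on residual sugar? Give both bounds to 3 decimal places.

(-0.448, 0.022)

df = n − 2 = 726 − 2 = 724.
t* = t_{0.005, 724} = 2.582637.
Margin = t* × SE = 2.582637 × 0.091 = 0.23502.
CI: -0.213 ± 0.23502 → (-0.448, 0.022).
With 99% confidence, each one-unit increase in residual sugar is associated with a change of between -0.448 and 0.022 points in wine quality rating.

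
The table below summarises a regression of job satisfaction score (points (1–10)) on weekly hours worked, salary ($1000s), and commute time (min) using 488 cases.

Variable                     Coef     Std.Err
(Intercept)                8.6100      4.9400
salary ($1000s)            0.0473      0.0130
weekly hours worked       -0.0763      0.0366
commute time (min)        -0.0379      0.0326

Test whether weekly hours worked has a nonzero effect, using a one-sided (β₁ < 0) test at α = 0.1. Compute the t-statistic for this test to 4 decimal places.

t = -2.0847

Read off: b = -0.0763, SE = 0.0366 for weekly hours worked.
H₀: β₁ = 0 vs H₁: β₁ < 0.
t = -0.0763 / 0.0366 = -2.0847.
df = n − k − 1 = 488 − 3 − 1 = 484.
One-sided p ≈ 0.0188, which is < 0.1, so reject H₀.
There is evidence that the true slope on weekly hours worked is negative, holding the other predictors fixed.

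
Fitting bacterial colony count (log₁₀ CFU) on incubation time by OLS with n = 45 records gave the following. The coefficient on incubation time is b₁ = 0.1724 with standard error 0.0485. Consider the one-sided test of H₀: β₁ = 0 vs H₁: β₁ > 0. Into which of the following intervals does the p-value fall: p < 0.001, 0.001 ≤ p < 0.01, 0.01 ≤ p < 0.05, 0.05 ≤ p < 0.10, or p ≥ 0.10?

t = 0.1724 / 0.0485 = 3.555.
df = n − 2 = 45 − 2 = 43.
One-sided p = P(T_{43} > t) ≈ 0.0005.
So p < 0.001.

p < 0.001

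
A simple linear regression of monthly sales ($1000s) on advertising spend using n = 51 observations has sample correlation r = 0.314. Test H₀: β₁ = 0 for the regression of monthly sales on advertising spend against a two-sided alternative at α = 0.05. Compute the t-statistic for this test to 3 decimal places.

t = 2.315

t = r·√(n − 2)/√(1 − r²) = 0.314·√49/√0.901404 = 2.315.
df = n − 2 = 49.
Two-sided p ≈ 0.0248, which is < 0.05, so reject H₀.
There is evidence of a linear association between advertising spend and monthly sales.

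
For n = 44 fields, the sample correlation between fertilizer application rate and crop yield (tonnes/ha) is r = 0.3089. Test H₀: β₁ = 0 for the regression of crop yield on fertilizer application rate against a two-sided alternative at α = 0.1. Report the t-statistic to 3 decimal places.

t = 2.105

t = r·√(n − 2)/√(1 − r²) = 0.3089·√42/√0.904581 = 2.105.
df = n − 2 = 42.
Two-sided p ≈ 0.0413, which is < 0.1, so reject H₀.
There is evidence of a linear association between fertilizer application rate and crop yield.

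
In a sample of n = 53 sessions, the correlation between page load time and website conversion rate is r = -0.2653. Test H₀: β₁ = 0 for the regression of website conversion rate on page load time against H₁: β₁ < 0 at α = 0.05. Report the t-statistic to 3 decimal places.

t = r·√(n − 2)/√(1 − r²) = -0.2653·√51/√0.929616 = -1.965.
df = n − 2 = 51.
One-sided p ≈ 0.0274, which is < 0.05, so reject H₀.
There is evidence of a linear association between page load time and website conversion rate.

t = -1.965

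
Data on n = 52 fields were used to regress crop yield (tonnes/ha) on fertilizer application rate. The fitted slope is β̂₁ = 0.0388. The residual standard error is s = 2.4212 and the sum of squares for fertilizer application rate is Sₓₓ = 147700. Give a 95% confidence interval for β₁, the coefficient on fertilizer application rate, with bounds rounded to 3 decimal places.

SE(β̂₁) = s/√Sₓₓ = 2.4212/√147700 = 0.0063.
df = n − 2 = 50.
t* = t_{0.025, 50} = 2.008559.
Margin = t* × SE = 2.008559 × 0.0063 = 0.01265.
CI: 0.0388 ± 0.01265 → (0.026, 0.051).
With 95% confidence, each one-unit increase in fertilizer application rate is associated with a change of between 0.026 and 0.051 tonnes/ha in crop yield.

(0.026, 0.051)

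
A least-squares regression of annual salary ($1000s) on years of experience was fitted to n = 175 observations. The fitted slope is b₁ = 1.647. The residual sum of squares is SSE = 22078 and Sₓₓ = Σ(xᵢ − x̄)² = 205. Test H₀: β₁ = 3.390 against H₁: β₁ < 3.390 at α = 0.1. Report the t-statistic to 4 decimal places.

MSE = SSE/(n − 2) = 22078/173 = 127.618.
SE(b₁) = √(MSE/Sₓₓ) = √(127.618/205) = 0.789005.
t = (1.647 − 3.390) / 0.789005 = -2.2091.
df = n − 2 = 173.
One-sided p ≈ 0.0142, which is < 0.1, so reject H₀.
There is evidence that the true slope on years of experience is below 3.390 $1000s per unit.

t = -2.2091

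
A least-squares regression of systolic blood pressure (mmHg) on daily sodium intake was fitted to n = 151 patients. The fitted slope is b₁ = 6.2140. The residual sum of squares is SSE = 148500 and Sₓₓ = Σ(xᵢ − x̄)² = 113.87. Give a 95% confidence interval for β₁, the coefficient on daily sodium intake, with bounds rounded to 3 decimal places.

MSE = SSE/(n − 2) = 148500/149 = 996.644.
SE(b₁) = √(MSE/Sₓₓ) = √(996.644/113.87) = 2.95846.
df = n − 2 = 149.
t* = t_{0.025, 149} = 1.976013.
Margin = t* × SE = 1.976013 × 2.95846 = 5.84595.
CI: 6.2140 ± 5.84595 → (0.368, 12.060).
With 95% confidence, each one-unit increase in daily sodium intake is associated with a change of between 0.368 and 12.060 mmHg in systolic blood pressure.

(0.368, 12.060)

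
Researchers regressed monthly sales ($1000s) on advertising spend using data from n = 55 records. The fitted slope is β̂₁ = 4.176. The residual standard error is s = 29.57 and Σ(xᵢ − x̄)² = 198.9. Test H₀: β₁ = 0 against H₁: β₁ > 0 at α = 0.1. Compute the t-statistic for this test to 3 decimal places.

SE(β̂₁) = s/√Sₓₓ = 29.57/√198.9 = 2.09669.
t = 4.176 / 2.09669 = 1.992.
df = n − 2 = 53.
One-sided p ≈ 0.0258, which is < 0.1, so reject H₀.
There is evidence that the true slope on advertising spend is positive.

t = 1.992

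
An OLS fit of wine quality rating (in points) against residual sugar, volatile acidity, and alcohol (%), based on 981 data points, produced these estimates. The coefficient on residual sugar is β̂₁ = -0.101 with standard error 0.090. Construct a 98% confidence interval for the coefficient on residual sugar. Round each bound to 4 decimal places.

(-0.3107, 0.1087)

df = n − k − 1 = 981 − 3 − 1 = 977.
t* = t_{0.01, 977} = 2.330171.
Margin = t* × SE = 2.330171 × 0.090 = 0.209715.
CI: -0.101 ± 0.209715 → (-0.3107, 0.1087).
With 98% confidence, each one-unit increase in residual sugar is associated with a change of between -0.3107 and 0.1087 points in wine quality rating, holding the other predictors fixed.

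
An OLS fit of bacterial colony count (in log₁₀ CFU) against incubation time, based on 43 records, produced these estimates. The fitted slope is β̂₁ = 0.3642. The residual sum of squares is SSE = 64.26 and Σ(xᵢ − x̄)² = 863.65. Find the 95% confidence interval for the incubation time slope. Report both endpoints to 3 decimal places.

(0.278, 0.450)

MSE = SSE/(n − 2) = 64.26/41 = 1.56732.
SE(β̂₁) = √(MSE/Sₓₓ) = √(1.56732/863.65) = 0.0426.
df = n − 2 = 41.
t* = t_{0.025, 41} = 2.019541.
Margin = t* × SE = 2.019541 × 0.0426 = 0.08603.
CI: 0.3642 ± 0.08603 → (0.278, 0.450).
With 95% confidence, each one-unit increase in incubation time is associated with a change of between 0.278 and 0.450 log₁₀ CFU in bacterial colony count.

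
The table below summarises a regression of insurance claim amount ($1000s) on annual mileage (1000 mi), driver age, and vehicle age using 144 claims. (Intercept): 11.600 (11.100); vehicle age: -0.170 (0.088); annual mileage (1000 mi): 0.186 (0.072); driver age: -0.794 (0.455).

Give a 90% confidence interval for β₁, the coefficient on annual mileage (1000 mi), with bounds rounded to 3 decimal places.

Read off: b = 0.186, SE = 0.072 for annual mileage (1000 mi).
df = n − k − 1 = 144 − 3 − 1 = 140.
t* = t_{0.05, 140} = 1.655811.
Margin = t* × SE = 1.655811 × 0.072 = 0.11922.
CI: 0.186 ± 0.11922 → (0.067, 0.305).

(0.067, 0.305)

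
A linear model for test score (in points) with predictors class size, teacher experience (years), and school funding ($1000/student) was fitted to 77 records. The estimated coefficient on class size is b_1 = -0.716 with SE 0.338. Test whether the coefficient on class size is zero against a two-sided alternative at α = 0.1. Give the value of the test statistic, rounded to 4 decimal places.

t = -2.1183

H₀: β₁ = 0 vs H₁: β₁ ≠ 0.
t = (b_1 − β₁⁰)/SE = -0.716 / 0.338 = -2.1183.
df = n − k − 1 = 77 − 3 − 1 = 73.
Two-sided p ≈ 0.0376, which is < 0.1, so reject H₀.
There is evidence that class size is associated with test score, holding the other predictors fixed.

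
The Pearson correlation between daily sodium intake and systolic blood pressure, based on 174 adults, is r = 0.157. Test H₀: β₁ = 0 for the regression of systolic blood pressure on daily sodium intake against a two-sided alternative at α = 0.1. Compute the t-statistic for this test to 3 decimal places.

t = r·√(n − 2)/√(1 − r²) = 0.157·√172/√0.975351 = 2.085.
df = n − 2 = 172.
Two-sided p ≈ 0.0386, which is < 0.1, so reject H₀.
There is evidence of a linear association between daily sodium intake and systolic blood pressure.

t = 2.085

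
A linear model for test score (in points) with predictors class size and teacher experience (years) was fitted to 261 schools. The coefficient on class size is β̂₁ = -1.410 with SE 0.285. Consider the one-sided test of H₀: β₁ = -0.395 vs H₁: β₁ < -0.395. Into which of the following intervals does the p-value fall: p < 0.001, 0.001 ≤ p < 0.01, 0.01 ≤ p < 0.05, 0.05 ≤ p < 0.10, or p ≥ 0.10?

t = (-1.410 − (-0.395)) / 0.285 = -3.561.
df = n − k − 1 = 261 − 2 − 1 = 258.
One-sided p = P(T_{258} < t) ≈ 0.0002.
So p < 0.001.

p < 0.001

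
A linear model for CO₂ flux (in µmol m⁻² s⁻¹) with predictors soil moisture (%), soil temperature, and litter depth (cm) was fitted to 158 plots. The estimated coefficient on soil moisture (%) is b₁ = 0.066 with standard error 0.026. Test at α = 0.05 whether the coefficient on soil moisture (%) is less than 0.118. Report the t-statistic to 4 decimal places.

t = -2.0000

H₀: β₁ = 0.118 vs H₁: β₁ < 0.118.
t = (b₁ − β₁⁰)/SE = (0.066 − 0.118) / 0.026 = -2.0000.
df = n − k − 1 = 158 − 3 − 1 = 154.
One-sided p ≈ 0.0236, which is < 0.05, so reject H₀.
There is evidence that the true slope on soil moisture (%) is below 0.118 µmol m⁻² s⁻¹ per unit, holding the other predictors fixed.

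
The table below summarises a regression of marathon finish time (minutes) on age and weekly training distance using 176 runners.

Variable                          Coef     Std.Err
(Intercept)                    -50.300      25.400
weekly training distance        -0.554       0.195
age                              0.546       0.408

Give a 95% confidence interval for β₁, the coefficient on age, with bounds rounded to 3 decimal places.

Read off: b = 0.546, SE = 0.408 for age.
df = n − k − 1 = 176 − 2 − 1 = 173.
t* = t_{0.025, 173} = 1.973771.
Margin = t* × SE = 1.973771 × 0.408 = 0.80530.
CI: 0.546 ± 0.80530 → (-0.259, 1.351).

(-0.259, 1.351)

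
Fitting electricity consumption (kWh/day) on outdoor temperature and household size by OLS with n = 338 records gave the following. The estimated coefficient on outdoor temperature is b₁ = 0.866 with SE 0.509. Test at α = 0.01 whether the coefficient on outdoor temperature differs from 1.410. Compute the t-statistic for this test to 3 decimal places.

H₀: β₁ = 1.410 vs H₁: β₁ ≠ 1.410.
t = (b₁ − β₁⁰)/SE = (0.866 − 1.410) / 0.509 = -1.069.
df = n − k − 1 = 338 − 2 − 1 = 335.
Two-sided p ≈ 0.2859, which is ≥ 0.01, so fail to reject H₀.
The data are consistent with a true slope of 1.410 kWh/day per unit of outdoor temperature, holding the other predictors fixed.

t = -1.069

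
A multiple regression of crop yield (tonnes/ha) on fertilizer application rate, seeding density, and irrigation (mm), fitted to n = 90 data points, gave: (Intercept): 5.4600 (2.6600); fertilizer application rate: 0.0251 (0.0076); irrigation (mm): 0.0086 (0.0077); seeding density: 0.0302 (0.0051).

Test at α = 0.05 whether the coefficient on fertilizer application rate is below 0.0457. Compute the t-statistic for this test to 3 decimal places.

Read off: b = 0.0251, SE = 0.0076 for fertilizer application rate.
H₀: β₁ = 0.0457 vs H₁: β₁ < 0.0457.
t = (0.0251 − 0.0457) / 0.0076 = -2.711.
df = n − k − 1 = 90 − 3 − 1 = 86.
One-sided p ≈ 0.0041, which is < 0.05, so reject H₀.
There is evidence that the true slope on fertilizer application rate is below 0.0457 tonnes/ha per unit, holding the other predictors fixed.

t = -2.711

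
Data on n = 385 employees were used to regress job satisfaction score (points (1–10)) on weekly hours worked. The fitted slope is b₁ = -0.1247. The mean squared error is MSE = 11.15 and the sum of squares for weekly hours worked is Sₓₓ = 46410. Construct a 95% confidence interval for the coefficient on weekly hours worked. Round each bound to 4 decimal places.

SE(b₁) = √(MSE/Sₓₓ) = √(11.15/46410) = 0.0155.
df = n − 2 = 383.
t* = t_{0.025, 383} = 1.966177.
Margin = t* × SE = 1.966177 × 0.0155 = 0.030476.
CI: -0.1247 ± 0.030476 → (-0.1552, -0.0942).
With 95% confidence, each one-unit increase in weekly hours worked is associated with a change of between -0.1552 and -0.0942 points (1–10) in job satisfaction score.

(-0.1552, -0.0942)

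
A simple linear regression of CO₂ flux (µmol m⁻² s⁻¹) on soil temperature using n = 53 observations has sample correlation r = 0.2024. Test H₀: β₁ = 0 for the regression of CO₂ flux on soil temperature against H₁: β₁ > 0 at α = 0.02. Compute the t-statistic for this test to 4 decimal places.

t = 1.4760

t = r·√(n − 2)/√(1 − r²) = 0.2024·√51/√0.959034 = 1.4760.
df = n − 2 = 51.
One-sided p ≈ 0.0730, which is ≥ 0.02, so fail to reject H₀.
The data do not give significant evidence of a linear association between soil temperature and CO₂ flux.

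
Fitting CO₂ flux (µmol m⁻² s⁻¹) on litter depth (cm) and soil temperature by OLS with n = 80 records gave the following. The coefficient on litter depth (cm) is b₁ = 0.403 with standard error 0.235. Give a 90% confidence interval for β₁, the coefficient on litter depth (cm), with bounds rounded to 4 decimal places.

(0.0118, 0.7942)

df = n − k − 1 = 80 − 2 − 1 = 77.
t* = t_{0.05, 77} = 1.664885.
Margin = t* × SE = 1.664885 × 0.235 = 0.391248.
CI: 0.403 ± 0.391248 → (0.0118, 0.7942).
With 90% confidence, each one-unit increase in litter depth (cm) is associated with a change of between 0.0118 and 0.7942 µmol m⁻² s⁻¹ in CO₂ flux, holding the other predictors fixed.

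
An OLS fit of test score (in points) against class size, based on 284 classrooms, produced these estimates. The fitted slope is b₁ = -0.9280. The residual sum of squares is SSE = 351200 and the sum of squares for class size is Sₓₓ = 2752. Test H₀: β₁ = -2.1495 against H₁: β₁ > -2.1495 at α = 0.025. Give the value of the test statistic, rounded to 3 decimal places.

t = 1.816

MSE = SSE/(n − 2) = 351200/282 = 1245.39.
SE(b₁) = √(MSE/Sₓₓ) = √(1245.39/2752) = 0.672711.
t = (-0.9280 − (-2.1495)) / 0.672711 = 1.816.
df = n − 2 = 282.
One-sided p ≈ 0.0352, which is ≥ 0.025, so fail to reject H₀.
The data do not give significant evidence that the true slope on class size exceeds -2.1495 points per unit.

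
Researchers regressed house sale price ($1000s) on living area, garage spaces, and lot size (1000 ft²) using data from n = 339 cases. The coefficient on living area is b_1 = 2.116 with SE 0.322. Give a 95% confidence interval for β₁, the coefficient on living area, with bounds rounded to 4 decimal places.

(1.4826, 2.7494)

df = n − k − 1 = 339 − 3 − 1 = 335.
t* = t_{0.025, 335} = 1.967071.
Margin = t* × SE = 1.967071 × 0.322 = 0.633397.
CI: 2.116 ± 0.633397 → (1.4826, 2.7494).
With 95% confidence, each one-unit increase in living area is associated with a change of between 1.4826 and 2.7494 $1000s in house sale price, holding the other predictors fixed.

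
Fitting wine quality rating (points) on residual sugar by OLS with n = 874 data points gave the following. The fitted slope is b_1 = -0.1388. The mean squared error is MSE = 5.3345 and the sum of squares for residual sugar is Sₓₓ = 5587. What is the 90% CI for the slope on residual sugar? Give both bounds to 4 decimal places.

SE(b_1) = √(MSE/Sₓₓ) = √(5.3345/5587) = 0.0308999.
df = n − 2 = 872.
t* = t_{0.05, 872} = 1.646603.
Margin = t* × SE = 1.646603 × 0.0308999 = 0.050880.
CI: -0.1388 ± 0.050880 → (-0.1897, -0.0879).
With 90% confidence, each one-unit increase in residual sugar is associated with a change of between -0.1897 and -0.0879 points in wine quality rating.

(-0.1897, -0.0879)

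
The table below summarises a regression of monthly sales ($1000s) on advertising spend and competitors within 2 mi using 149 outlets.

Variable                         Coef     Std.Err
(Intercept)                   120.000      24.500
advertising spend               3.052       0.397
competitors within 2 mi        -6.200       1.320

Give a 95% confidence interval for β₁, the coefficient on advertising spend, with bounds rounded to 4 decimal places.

(2.2674, 3.8366)

Read off: b = 3.052, SE = 0.397 for advertising spend.
df = n − k − 1 = 149 − 2 − 1 = 146.
t* = t_{0.025, 146} = 1.976346.
Margin = t* × SE = 1.976346 × 0.397 = 0.784609.
CI: 3.052 ± 0.784609 → (2.2674, 3.8366).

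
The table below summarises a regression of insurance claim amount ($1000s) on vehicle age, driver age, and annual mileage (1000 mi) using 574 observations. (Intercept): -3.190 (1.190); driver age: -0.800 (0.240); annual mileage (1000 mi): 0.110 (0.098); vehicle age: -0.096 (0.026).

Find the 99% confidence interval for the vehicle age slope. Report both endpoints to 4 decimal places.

Read off: b = -0.096, SE = 0.026 for vehicle age.
df = n − k − 1 = 574 − 3 − 1 = 570.
t* = t_{0.005, 570} = 2.584482.
Margin = t* × SE = 2.584482 × 0.026 = 0.067197.
CI: -0.096 ± 0.067197 → (-0.1632, -0.0288).

(-0.1632, -0.0288)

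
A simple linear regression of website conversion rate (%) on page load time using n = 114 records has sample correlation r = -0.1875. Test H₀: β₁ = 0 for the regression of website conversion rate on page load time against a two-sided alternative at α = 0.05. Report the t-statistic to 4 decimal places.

t = -2.0201

t = r·√(n − 2)/√(1 − r²) = -0.1875·√112/√0.964844 = -2.0201.
df = n − 2 = 112.
Two-sided p ≈ 0.0458, which is < 0.05, so reject H₀.
There is evidence of a linear association between page load time and website conversion rate.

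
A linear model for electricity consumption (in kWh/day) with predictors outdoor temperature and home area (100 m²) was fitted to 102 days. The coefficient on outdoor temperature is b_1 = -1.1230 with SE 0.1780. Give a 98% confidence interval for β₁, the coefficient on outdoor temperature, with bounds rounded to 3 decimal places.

df = n − k − 1 = 102 − 2 − 1 = 99.
t* = t_{0.01, 99} = 2.364606.
Margin = t* × SE = 2.364606 × 0.1780 = 0.42090.
CI: -1.1230 ± 0.42090 → (-1.544, -0.702).
With 98% confidence, each one-unit increase in outdoor temperature is associated with a change of between -1.544 and -0.702 kWh/day in electricity consumption, holding the other predictors fixed.

(-1.544, -0.702)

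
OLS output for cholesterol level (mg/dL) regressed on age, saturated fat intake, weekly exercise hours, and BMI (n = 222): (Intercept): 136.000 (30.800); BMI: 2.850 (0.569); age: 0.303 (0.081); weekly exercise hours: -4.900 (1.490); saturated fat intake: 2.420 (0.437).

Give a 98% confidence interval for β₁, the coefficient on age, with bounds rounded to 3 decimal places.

(0.113, 0.493)

Read off: b = 0.303, SE = 0.081 for age.
df = n − k − 1 = 222 − 4 − 1 = 217.
t* = t_{0.01, 217} = 2.343655.
Margin = t* × SE = 2.343655 × 0.081 = 0.18984.
CI: 0.303 ± 0.18984 → (0.113, 0.493).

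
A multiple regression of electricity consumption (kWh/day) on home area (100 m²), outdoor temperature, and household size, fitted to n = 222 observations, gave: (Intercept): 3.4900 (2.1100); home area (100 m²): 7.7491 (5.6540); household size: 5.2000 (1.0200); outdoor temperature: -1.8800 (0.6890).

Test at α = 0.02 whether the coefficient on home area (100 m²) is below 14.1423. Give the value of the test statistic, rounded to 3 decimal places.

t = -1.131

Read off: b = 7.7491, SE = 5.6540 for home area (100 m²).
H₀: β₁ = 14.1423 vs H₁: β₁ < 14.1423.
t = (7.7491 − 14.1423) / 5.6540 = -1.131.
df = n − k − 1 = 222 − 3 − 1 = 218.
One-sided p ≈ 0.1297, which is ≥ 0.02, so fail to reject H₀.
The data do not give significant evidence that the true slope on home area (100 m²) is below 14.1423 kWh/day per unit, holding the other predictors fixed.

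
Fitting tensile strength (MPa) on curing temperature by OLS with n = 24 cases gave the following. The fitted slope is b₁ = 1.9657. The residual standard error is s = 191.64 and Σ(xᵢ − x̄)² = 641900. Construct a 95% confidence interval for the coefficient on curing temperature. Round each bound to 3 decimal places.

SE(b₁) = s/√Sₓₓ = 191.64/√641900 = 0.239195.
df = n − 2 = 22.
t* = t_{0.025, 22} = 2.073873.
Margin = t* × SE = 2.073873 × 0.239195 = 0.49606.
CI: 1.9657 ± 0.49606 → (1.470, 2.462).
With 95% confidence, each one-unit increase in curing temperature is associated with a change of between 1.470 and 2.462 MPa in tensile strength.

(1.470, 2.462)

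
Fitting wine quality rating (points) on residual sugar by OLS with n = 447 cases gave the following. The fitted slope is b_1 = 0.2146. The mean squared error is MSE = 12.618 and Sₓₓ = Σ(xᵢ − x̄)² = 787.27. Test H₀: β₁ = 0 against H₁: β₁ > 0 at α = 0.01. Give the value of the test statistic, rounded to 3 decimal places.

SE(b_1) = √(MSE/Sₓₓ) = √(12.618/787.27) = 0.1266.
t = 0.2146 / 0.1266 = 1.695.
df = n − 2 = 445.
One-sided p ≈ 0.0454, which is ≥ 0.01, so fail to reject H₀.
The data do not give significant evidence that the true slope on residual sugar is positive.

t = 1.695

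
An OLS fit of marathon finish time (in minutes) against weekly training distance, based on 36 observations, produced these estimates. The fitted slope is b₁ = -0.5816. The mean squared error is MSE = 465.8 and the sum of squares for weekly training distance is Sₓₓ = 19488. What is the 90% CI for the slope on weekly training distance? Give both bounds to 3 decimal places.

(-0.843, -0.320)

SE(b₁) = √(MSE/Sₓₓ) = √(465.8/19488) = 0.154602.
df = n − 2 = 34.
t* = t_{0.05, 34} = 1.690924.
Margin = t* × SE = 1.690924 × 0.154602 = 0.26142.
CI: -0.5816 ± 0.26142 → (-0.843, -0.320).
With 90% confidence, each one-unit increase in weekly training distance is associated with a change of between -0.843 and -0.320 minutes in marathon finish time.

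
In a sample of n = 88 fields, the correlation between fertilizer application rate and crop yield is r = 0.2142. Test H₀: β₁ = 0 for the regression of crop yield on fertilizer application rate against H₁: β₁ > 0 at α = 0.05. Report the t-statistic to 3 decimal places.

t = 2.034

t = r·√(n − 2)/√(1 − r²) = 0.2142·√86/√0.954118 = 2.034.
df = n − 2 = 86.
One-sided p ≈ 0.0225, which is < 0.05, so reject H₀.
There is evidence of a linear association between fertilizer application rate and crop yield.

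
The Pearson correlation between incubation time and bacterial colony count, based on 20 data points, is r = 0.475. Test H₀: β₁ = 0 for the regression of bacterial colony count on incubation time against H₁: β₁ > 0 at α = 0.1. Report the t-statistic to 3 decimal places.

t = r·√(n − 2)/√(1 − r²) = 0.475·√18/√0.774375 = 2.290.
df = n − 2 = 18.
One-sided p ≈ 0.0172, which is < 0.1, so reject H₀.
There is evidence of a linear association between incubation time and bacterial colony count.

t = 2.290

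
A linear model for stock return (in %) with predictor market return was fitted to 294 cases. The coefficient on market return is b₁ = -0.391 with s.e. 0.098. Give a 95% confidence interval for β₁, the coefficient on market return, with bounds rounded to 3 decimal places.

df = n − 2 = 294 − 2 = 292.
t* = t_{0.025, 292} = 1.968121.
Margin = t* × SE = 1.968121 × 0.098 = 0.19288.
CI: -0.391 ± 0.19288 → (-0.584, -0.198).
With 95% confidence, each one-unit increase in market return is associated with a change of between -0.584 and -0.198 % in stock return.

(-0.584, -0.198)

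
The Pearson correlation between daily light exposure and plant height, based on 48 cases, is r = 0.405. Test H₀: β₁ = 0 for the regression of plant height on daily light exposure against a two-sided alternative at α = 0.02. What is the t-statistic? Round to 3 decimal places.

t = r·√(n − 2)/√(1 − r²) = 0.405·√46/√0.835975 = 3.004.
df = n − 2 = 46.
Two-sided p ≈ 0.0043, which is < 0.02, so reject H₀.
There is evidence of a linear association between daily light exposure and plant height.

t = 3.004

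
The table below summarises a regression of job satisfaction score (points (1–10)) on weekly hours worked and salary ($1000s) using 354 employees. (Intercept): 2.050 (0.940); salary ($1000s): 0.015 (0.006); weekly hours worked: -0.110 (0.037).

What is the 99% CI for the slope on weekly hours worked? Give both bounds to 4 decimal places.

(-0.2058, -0.0142)

Read off: b = -0.110, SE = 0.037 for weekly hours worked.
df = n − k − 1 = 354 − 2 − 1 = 351.
t* = t_{0.005, 351} = 2.589909.
Margin = t* × SE = 2.589909 × 0.037 = 0.095827.
CI: -0.110 ± 0.095827 → (-0.2058, -0.0142).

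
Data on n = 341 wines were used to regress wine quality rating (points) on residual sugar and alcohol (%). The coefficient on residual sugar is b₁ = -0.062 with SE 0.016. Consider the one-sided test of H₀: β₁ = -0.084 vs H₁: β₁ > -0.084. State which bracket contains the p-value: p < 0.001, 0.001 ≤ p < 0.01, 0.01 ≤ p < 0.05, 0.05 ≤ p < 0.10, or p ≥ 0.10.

t = (-0.062 − (-0.084)) / 0.016 = 1.375.
df = n − k − 1 = 341 − 2 − 1 = 338.
One-sided p = P(T_{338} > t) ≈ 0.0850.
So 0.05 ≤ p < 0.10.

0.05 ≤ p < 0.10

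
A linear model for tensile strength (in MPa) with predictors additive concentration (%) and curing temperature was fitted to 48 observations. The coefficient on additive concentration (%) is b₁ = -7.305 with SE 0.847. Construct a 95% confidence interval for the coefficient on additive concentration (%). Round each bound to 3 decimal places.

(-9.011, -5.599)

df = n − k − 1 = 48 − 2 − 1 = 45.
t* = t_{0.025, 45} = 2.014103.
Margin = t* × SE = 2.014103 × 0.847 = 1.70595.
CI: -7.305 ± 1.70595 → (-9.011, -5.599).
With 95% confidence, each one-unit increase in additive concentration (%) is associated with a change of between -9.011 and -5.599 MPa in tensile strength, holding the other predictors fixed.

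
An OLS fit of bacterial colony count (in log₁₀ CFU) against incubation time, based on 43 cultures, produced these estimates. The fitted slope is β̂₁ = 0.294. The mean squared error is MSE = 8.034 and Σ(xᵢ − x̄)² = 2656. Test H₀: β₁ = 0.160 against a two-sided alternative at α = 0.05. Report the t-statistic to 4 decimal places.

SE(β̂₁) = √(MSE/Sₓₓ) = √(8.034/2656) = 0.0549986.
t = (0.294 − 0.160) / 0.0549986 = 2.4364.
df = n − 2 = 41.
Two-sided p ≈ 0.0193, which is < 0.05, so reject H₀.
There is evidence that the true slope on incubation time differs from 0.160 log₁₀ CFU per unit.

t = 2.4364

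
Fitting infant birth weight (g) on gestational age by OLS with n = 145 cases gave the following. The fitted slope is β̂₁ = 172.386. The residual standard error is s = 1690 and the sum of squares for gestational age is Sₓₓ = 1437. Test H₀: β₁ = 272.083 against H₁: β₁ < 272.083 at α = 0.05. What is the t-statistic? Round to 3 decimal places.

SE(β̂₁) = s/√Sₓₓ = 1690/√1437 = 44.5819.
t = (172.386 − 272.083) / 44.5819 = -2.236.
df = n − 2 = 143.
One-sided p ≈ 0.0134, which is < 0.05, so reject H₀.
There is evidence that the true slope on gestational age is below 272.083 g per unit.

t = -2.236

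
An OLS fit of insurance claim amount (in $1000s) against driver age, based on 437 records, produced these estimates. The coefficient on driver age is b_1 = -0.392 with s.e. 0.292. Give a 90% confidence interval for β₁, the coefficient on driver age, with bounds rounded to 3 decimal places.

df = n − 2 = 437 − 2 = 435.
t* = t_{0.05, 435} = 1.648364.
Margin = t* × SE = 1.648364 × 0.292 = 0.48132.
CI: -0.392 ± 0.48132 → (-0.873, 0.089).
With 90% confidence, each one-unit increase in driver age is associated with a change of between -0.873 and 0.089 $1000s in insurance claim amount.

(-0.873, 0.089)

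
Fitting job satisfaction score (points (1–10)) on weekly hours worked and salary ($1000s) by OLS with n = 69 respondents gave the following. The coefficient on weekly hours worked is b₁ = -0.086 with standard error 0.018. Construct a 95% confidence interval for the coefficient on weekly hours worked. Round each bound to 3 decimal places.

(-0.122, -0.050)

df = n − k − 1 = 69 − 2 − 1 = 66.
t* = t_{0.025, 66} = 1.996564.
Margin = t* × SE = 1.996564 × 0.018 = 0.03594.
CI: -0.086 ± 0.03594 → (-0.122, -0.050).
With 95% confidence, each one-unit increase in weekly hours worked is associated with a change of between -0.122 and -0.050 points (1–10) in job satisfaction score, holding the other predictors fixed.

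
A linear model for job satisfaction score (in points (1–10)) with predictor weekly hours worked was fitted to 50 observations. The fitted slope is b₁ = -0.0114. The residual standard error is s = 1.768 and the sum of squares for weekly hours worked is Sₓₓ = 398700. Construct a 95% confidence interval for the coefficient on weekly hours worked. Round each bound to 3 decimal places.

(-0.017, -0.006)

SE(b₁) = s/√Sₓₓ = 1.768/√398700 = 0.00280001.
df = n − 2 = 48.
t* = t_{0.025, 48} = 2.010635.
Margin = t* × SE = 2.010635 × 0.00280001 = 0.00563.
CI: -0.0114 ± 0.00563 → (-0.017, -0.006).
With 95% confidence, each one-unit increase in weekly hours worked is associated with a change of between -0.017 and -0.006 points (1–10) in job satisfaction score.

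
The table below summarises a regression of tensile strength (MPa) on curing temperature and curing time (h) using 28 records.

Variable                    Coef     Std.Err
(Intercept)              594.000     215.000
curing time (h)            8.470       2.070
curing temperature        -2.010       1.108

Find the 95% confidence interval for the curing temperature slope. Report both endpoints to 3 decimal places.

Read off: b = -2.010, SE = 1.108 for curing temperature.
df = n − k − 1 = 28 − 2 − 1 = 25.
t* = t_{0.025, 25} = 2.059539.
Margin = t* × SE = 2.059539 × 1.108 = 2.28197.
CI: -2.010 ± 2.28197 → (-4.292, 0.272).

(-4.292, 0.272)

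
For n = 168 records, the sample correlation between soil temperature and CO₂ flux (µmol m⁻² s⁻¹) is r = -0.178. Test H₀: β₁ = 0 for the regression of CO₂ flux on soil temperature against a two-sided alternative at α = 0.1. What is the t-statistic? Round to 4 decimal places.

t = -2.3306

t = r·√(n − 2)/√(1 − r²) = -0.178·√166/√0.968316 = -2.3306.
df = n − 2 = 166.
Two-sided p ≈ 0.0210, which is < 0.1, so reject H₀.
There is evidence of a linear association between soil temperature and CO₂ flux.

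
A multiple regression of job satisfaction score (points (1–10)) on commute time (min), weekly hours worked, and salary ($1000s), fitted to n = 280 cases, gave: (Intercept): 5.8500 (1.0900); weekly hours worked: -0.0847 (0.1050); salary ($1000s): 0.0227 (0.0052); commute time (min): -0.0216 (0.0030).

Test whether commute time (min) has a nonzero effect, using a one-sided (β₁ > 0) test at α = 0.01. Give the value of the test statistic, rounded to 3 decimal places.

Read off: b = -0.0216, SE = 0.0030 for commute time (min).
H₀: β₁ = 0 vs H₁: β₁ > 0.
t = -0.0216 / 0.0030 = -7.200.
df = n − k − 1 = 280 − 3 − 1 = 276.
One-sided p ≈ 1.0000, which is ≥ 0.01, so fail to reject H₀.
The data do not give significant evidence that the true slope on commute time (min) is positive, holding the other predictors fixed.

t = -7.200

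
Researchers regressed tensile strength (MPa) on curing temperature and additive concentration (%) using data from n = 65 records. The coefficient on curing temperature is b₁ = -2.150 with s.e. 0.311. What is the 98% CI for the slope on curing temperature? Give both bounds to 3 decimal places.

(-2.893, -1.407)

df = n − k − 1 = 65 − 2 − 1 = 62.
t* = t_{0.01, 62} = 2.388011.
Margin = t* × SE = 2.388011 × 0.311 = 0.74267.
CI: -2.150 ± 0.74267 → (-2.893, -1.407).
With 98% confidence, each one-unit increase in curing temperature is associated with a change of between -2.893 and -1.407 MPa in tensile strength, holding the other predictors fixed.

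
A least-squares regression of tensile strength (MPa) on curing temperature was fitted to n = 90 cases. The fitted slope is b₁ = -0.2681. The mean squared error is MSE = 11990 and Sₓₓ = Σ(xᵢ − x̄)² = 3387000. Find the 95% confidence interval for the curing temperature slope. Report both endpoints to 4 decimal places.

SE(b₁) = √(MSE/Sₓₓ) = √(11990/3387000) = 0.0594979.
df = n − 2 = 88.
t* = t_{0.025, 88} = 1.98729.
Margin = t* × SE = 1.98729 × 0.0594979 = 0.118240.
CI: -0.2681 ± 0.118240 → (-0.3863, -0.1499).
With 95% confidence, each one-unit increase in curing temperature is associated with a change of between -0.3863 and -0.1499 MPa in tensile strength.

(-0.3863, -0.1499)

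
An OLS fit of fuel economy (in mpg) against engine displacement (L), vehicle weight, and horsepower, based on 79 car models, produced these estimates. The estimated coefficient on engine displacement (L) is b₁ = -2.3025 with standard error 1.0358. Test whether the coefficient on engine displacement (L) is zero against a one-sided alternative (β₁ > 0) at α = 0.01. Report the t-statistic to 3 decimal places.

t = -2.223

H₀: β₁ = 0 vs H₁: β₁ > 0.
t = (b₁ − β₁⁰)/SE = -2.3025 / 1.0358 = -2.223.
df = n − k − 1 = 79 − 3 − 1 = 75.
One-sided p ≈ 0.9854, which is ≥ 0.01, so fail to reject H₀.
The data do not give significant evidence that the true slope on engine displacement (L) is positive, holding the other predictors fixed.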